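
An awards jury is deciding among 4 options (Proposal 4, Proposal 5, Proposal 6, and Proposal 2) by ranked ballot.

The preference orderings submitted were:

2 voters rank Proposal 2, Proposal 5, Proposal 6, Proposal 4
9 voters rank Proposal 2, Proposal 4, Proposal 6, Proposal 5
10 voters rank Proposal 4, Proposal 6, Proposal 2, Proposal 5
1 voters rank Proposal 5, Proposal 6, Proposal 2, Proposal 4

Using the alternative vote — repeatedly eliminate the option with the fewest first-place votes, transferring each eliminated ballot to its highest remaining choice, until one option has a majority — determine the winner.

Round 1: Proposal 2 11, Proposal 4 10, Proposal 5 1, Proposal 6 0. Proposal 6 has the fewest and is eliminated.
Round 2: Proposal 2 11, Proposal 4 10, Proposal 5 1. Proposal 5 has the fewest and is eliminated.
Round 3: Proposal 2 12, Proposal 4 10. Proposal 2 has a majority.

Proposal 2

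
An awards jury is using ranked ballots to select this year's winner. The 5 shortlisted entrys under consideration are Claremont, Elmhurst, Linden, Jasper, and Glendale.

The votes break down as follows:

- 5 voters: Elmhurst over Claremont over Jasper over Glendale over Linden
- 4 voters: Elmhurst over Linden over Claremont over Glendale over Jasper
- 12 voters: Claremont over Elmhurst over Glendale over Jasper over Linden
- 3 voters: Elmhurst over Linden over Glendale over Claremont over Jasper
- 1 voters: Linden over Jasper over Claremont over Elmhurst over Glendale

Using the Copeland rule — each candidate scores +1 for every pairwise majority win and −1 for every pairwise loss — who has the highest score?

Pairwise results:
  Claremont vs Elmhurst: Claremont wins 13–12.
  Claremont vs Linden: Claremont wins 17–8.
  Claremont vs Jasper: Claremont wins 24–1.
  Claremont vs Glendale: Claremont wins 22–3.
  Elmhurst vs Linden: Elmhurst wins 24–1.
  Elmhurst vs Jasper: Elmhurst wins 24–1.
  Elmhurst vs Glendale: Elmhurst wins 25–0.
  Linden vs Jasper: Jasper wins 17–8.
  Linden vs Glendale: Glendale wins 17–8.
  Jasper vs Glendale: Glendale wins 19–6.
Copeland scores (wins − losses):
  Claremont: 4 − 0 = 4
  Elmhurst: 3 − 1 = 2
  Linden: 0 − 4 = -4
  Jasper: 1 − 3 = -2
  Glendale: 2 − 2 = 0
Claremont has the best Copeland score.

Claremont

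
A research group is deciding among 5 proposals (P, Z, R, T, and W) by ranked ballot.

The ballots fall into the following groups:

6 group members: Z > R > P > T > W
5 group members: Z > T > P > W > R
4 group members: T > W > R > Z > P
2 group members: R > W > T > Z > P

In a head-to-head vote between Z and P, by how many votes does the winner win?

17

Ballots ranking Z above P: 6+5+4+2 = 17.
Ballots ranking P above Z: 0.
Z wins 17–0, a margin of 17.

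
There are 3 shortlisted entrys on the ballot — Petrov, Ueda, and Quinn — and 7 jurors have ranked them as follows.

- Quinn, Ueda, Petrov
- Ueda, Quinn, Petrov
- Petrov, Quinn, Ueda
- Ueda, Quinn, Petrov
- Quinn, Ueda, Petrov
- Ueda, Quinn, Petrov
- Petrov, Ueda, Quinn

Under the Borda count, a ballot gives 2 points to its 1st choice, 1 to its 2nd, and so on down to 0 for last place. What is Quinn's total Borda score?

8

Borda scores:
  Petrov: 0 + 0 + 2 + 0 + 0 + 0 + 2 = 4
  Ueda: 1 + 2 + 0 + 2 + 1 + 2 + 1 = 9
  Quinn: 2 + 1 + 1 + 1 + 2 + 1 + 0 = 8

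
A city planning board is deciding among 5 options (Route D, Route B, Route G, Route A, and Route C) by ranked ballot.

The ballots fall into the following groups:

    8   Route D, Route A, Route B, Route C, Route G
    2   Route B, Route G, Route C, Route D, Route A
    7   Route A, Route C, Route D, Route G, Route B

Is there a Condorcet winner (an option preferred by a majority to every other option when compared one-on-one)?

Head-to-head results (17 voters total):
Route D vs Route B: Route D wins 15–2.
Route D vs Route G: Route D wins 15–2.
Route D vs Route A: Route D wins 10–7.
Route D vs Route C: Route C wins 9–8.
Route B vs Route G: Route B wins 10–7.
Route B vs Route A: Route A wins 15–2.
Route B vs Route C: Route B wins 10–7.
Route G vs Route A: Route A wins 15–2.
Route G vs Route C: Route C wins 15–2.
Route A vs Route C: Route A wins 15–2.
No candidate beats all others: Route D beats Route B beats Route C beats Route D, a majority cycle.

No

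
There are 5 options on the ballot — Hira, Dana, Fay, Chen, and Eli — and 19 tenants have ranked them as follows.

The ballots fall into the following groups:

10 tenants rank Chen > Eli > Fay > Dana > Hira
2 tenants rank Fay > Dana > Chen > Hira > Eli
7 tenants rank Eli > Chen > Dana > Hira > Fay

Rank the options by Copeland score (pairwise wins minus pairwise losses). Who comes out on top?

Pairwise results:
  Hira vs Dana: Dana wins 19–0.
  Hira vs Fay: Fay wins 12–7.
  Hira vs Chen: Chen wins 19–0.
  Hira vs Eli: Eli wins 17–2.
  Dana vs Fay: Fay wins 12–7.
  Dana vs Chen: Chen wins 17–2.
  Dana vs Eli: Eli wins 17–2.
  Fay vs Chen: Chen wins 17–2.
  Fay vs Eli: Eli wins 17–2.
  Chen vs Eli: Chen wins 12–7.
Copeland scores (wins − losses):
  Hira: 0 − 4 = -4
  Dana: 1 − 3 = -2
  Fay: 2 − 2 = 0
  Chen: 4 − 0 = 4
  Eli: 3 − 1 = 2
Chen has the best Copeland score.

Chen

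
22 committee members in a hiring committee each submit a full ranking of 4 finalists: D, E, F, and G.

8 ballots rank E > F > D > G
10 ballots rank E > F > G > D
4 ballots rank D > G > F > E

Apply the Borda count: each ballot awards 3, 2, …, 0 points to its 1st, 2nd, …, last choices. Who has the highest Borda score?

Borda scores:
  D: 8·1 + 10·0 + 4·3 = 20
  E: 8·3 + 10·3 + 4·0 = 54
  F: 8·2 + 10·2 + 4·1 = 40
  G: 8·0 + 10·1 + 4·2 = 18
E has the highest total.

E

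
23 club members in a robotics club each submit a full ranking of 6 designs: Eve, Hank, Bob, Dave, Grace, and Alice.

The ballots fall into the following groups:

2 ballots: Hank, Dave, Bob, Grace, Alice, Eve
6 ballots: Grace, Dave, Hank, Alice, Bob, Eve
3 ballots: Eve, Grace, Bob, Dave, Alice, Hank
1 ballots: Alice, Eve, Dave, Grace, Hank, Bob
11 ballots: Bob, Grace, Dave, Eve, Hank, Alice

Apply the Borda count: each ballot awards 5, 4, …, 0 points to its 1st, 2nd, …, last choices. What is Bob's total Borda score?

76

Borda scores:
  Eve: 2·0 + 6·0 + 3·5 + 4 + 11·2 = 41
  Hank: 2·5 + 6·3 + 3·0 + 1 + 11·1 = 40
  Bob: 2·3 + 6·1 + 3·3 + 0 + 11·5 = 76
  Dave: 2·4 + 6·4 + 3·2 + 3 + 11·3 = 74
  Grace: 2·2 + 6·5 + 3·4 + 2 + 11·4 = 92
  Alice: 2·1 + 6·2 + 3·1 + 5 + 11·0 = 22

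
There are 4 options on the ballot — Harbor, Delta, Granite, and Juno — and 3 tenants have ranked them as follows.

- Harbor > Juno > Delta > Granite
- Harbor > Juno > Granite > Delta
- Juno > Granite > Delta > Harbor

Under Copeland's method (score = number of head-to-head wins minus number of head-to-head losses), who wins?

Harbor

Pairwise results:
  Harbor vs Delta: Harbor wins 2–1.
  Harbor vs Granite: Harbor wins 2–1.
  Harbor vs Juno: Harbor wins 2–1.
  Delta vs Granite: Granite wins 2–1.
  Delta vs Juno: Juno wins 3–0.
  Granite vs Juno: Juno wins 3–0.
Copeland scores (wins − losses):
  Harbor: 3 − 0 = 3
  Delta: 0 − 3 = -3
  Granite: 1 − 2 = -1
  Juno: 2 − 1 = 1
Harbor has the best Copeland score.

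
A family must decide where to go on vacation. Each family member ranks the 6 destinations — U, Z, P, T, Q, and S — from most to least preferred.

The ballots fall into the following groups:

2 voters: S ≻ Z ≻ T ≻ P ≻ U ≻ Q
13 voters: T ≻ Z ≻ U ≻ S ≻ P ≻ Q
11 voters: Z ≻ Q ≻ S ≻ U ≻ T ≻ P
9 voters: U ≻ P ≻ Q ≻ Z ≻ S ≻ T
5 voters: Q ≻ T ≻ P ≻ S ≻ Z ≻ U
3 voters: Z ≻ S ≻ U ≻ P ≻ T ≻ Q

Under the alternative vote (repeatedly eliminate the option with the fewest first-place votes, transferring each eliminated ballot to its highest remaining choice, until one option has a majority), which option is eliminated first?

Round 1: Z 14, T 13, U 9, Q 5, S 2, P 0. P has the fewest and is eliminated.
Round 2: Z 14, T 13, U 9, Q 5, S 2. S has the fewest and is eliminated.
Round 3: Z 16, T 13, U 9, Q 5. Q has the fewest and is eliminated.
Round 4: T 18, Z 16, U 9. U has the fewest and is eliminated.
Round 5: Z 25, T 18. Z has a majority.

P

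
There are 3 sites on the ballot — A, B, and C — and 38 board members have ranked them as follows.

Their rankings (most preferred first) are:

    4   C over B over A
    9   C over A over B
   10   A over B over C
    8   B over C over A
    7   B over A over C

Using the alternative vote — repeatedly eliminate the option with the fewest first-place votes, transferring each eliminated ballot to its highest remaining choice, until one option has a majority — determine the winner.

Round 1: B 15, C 13, A 10. A has the fewest and is eliminated.
Round 2: B 25, C 13. B has a majority.

B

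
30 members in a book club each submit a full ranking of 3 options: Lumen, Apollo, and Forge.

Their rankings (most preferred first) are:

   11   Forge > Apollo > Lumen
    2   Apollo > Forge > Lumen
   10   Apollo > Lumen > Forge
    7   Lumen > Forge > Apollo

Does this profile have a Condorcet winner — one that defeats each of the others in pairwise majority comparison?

Head-to-head results (30 voters total):
Lumen vs Apollo: Apollo wins 23–7.
Lumen vs Forge: Lumen wins 17–13.
Apollo vs Forge: Forge wins 18–12.
No candidate beats all others: Lumen beats Forge beats Apollo beats Lumen, a majority cycle.

No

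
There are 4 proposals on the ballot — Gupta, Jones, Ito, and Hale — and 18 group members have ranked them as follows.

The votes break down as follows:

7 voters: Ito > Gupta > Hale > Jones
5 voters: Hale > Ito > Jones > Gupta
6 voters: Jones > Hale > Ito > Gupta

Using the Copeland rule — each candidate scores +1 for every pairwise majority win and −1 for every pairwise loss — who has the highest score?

Hale

Pairwise results:
  Gupta vs Jones: Jones wins 11–7.
  Gupta vs Ito: Ito wins 18–0.
  Gupta vs Hale: Hale wins 11–7.
  Jones vs Ito: Ito wins 12–6.
  Jones vs Hale: Hale wins 12–6.
  Ito vs Hale: Hale wins 11–7.
Copeland scores (wins − losses):
  Gupta: 0 − 3 = -3
  Jones: 1 − 2 = -1
  Ito: 2 − 1 = 1
  Hale: 3 − 0 = 3
Hale has the best Copeland score.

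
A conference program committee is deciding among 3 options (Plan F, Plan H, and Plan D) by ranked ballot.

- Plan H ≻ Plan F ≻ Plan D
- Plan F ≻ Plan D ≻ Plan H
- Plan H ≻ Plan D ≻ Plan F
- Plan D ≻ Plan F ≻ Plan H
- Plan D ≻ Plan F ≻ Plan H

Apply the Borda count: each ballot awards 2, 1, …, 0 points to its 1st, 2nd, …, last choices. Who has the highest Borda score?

Plan D

Borda scores:
  Plan F: 1 + 2 + 0 + 1 + 1 = 5
  Plan H: 2 + 0 + 2 + 0 + 0 = 4
  Plan D: 0 + 1 + 1 + 2 + 2 = 6
Plan D has the highest total.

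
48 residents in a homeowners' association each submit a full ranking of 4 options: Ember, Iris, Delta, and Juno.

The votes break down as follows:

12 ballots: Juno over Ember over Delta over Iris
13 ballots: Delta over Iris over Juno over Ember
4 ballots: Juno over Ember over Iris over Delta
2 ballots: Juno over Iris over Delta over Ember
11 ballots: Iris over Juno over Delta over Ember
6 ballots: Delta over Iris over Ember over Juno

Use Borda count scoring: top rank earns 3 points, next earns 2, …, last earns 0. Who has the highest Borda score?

Borda scores:
  Ember: 12·2 + 13·0 + 4·2 + 2·0 + 11·0 + 6·1 = 38
  Iris: 12·0 + 13·2 + 4·1 + 2·2 + 11·3 + 6·2 = 79
  Delta: 12·1 + 13·3 + 4·0 + 2·1 + 11·1 + 6·3 = 82
  Juno: 12·3 + 13·1 + 4·3 + 2·3 + 11·2 + 6·0 = 89
Juno has the highest total.

Juno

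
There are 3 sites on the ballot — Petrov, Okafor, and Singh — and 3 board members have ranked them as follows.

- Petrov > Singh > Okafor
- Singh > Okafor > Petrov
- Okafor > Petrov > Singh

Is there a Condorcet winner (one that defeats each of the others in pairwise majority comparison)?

No

Head-to-head results (3 voters total):
Petrov vs Okafor: Okafor wins 2–1.
Petrov vs Singh: Petrov wins 2–1.
Okafor vs Singh: Singh wins 2–1.
No candidate beats all others: Petrov beats Singh beats Okafor beats Petrov, a majority cycle.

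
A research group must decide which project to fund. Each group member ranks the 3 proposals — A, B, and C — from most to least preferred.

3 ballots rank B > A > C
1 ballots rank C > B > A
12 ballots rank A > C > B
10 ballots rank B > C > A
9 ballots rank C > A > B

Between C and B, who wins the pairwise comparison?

Ballots ranking C above B: 1+12+9 = 22.
Ballots ranking B above C: 3+10 = 13.
C wins the head-to-head, 22–13.

C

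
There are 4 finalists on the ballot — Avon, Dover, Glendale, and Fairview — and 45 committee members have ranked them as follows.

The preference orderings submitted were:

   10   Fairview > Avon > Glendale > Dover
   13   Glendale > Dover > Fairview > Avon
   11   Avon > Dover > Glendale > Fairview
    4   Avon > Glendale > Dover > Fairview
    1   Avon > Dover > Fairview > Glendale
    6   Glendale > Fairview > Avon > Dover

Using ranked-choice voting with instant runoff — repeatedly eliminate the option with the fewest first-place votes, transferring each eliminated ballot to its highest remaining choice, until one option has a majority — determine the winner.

Round 1: Glendale 19, Avon 16, Fairview 10, Dover 0. Dover has the fewest and is eliminated.
Round 2: Glendale 19, Avon 16, Fairview 10. Fairview has the fewest and is eliminated.
Round 3: Avon 26, Glendale 19. Avon has a majority.

Avon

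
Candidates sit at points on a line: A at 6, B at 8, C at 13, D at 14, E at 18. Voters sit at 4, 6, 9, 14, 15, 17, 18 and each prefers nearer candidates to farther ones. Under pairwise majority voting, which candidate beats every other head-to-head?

D

With single-peaked preferences on a line, the Condorcet winner is the candidate closest to the median voter.
The median voter (position 14) is closest to D at 14.
Check: D vs A — voters closer to D: 4 of 7.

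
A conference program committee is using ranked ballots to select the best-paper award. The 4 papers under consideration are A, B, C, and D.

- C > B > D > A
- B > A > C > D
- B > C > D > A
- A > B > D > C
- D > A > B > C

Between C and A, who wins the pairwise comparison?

Ballots ranking C above A: 2.
Ballots ranking A above C: 3.
A wins the head-to-head, 3–2.

A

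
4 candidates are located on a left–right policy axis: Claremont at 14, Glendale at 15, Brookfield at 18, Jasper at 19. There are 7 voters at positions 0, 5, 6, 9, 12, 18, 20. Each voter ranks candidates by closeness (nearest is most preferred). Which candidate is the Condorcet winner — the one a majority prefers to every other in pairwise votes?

With single-peaked preferences on a line, the Condorcet winner is the candidate closest to the median voter.
The median voter (position 9) is closest to Claremont at 14.
Check: Claremont vs Glendale — voters closer to Claremont: 5 of 7.

Claremont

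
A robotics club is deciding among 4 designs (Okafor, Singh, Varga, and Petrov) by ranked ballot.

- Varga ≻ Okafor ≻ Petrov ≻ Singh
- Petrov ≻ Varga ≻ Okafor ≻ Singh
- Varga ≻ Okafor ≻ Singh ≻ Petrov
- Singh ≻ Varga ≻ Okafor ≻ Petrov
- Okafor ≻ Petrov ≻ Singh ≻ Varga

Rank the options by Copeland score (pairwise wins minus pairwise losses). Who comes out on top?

Pairwise results:
  Okafor vs Singh: Okafor wins 4–1.
  Okafor vs Varga: Varga wins 4–1.
  Okafor vs Petrov: Okafor wins 4–1.
  Singh vs Varga: Varga wins 3–2.
  Singh vs Petrov: Petrov wins 3–2.
  Varga vs Petrov: Varga wins 3–2.
Copeland scores (wins − losses):
  Okafor: 2 − 1 = 1
  Singh: 0 − 3 = -3
  Varga: 3 − 0 = 3
  Petrov: 1 − 2 = -1
Varga has the best Copeland score.

Varga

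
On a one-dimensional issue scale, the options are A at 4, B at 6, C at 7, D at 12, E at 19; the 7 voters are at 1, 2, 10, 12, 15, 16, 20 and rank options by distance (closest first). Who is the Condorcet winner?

D

With single-peaked preferences on a line, the Condorcet winner is the candidate closest to the median voter.
The median voter (position 12) is closest to D at 12.
Check: D vs A — voters closer to D: 5 of 7.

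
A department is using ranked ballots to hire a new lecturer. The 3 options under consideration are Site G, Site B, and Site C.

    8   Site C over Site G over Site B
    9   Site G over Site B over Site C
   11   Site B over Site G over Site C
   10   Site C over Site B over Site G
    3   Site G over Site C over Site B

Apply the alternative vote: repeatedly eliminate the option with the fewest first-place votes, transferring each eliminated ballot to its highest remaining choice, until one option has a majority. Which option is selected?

Site G

Round 1: Site C 18, Site G 12, Site B 11. Site B has the fewest and is eliminated.
Round 2: Site G 23, Site C 18. Site G has a majority.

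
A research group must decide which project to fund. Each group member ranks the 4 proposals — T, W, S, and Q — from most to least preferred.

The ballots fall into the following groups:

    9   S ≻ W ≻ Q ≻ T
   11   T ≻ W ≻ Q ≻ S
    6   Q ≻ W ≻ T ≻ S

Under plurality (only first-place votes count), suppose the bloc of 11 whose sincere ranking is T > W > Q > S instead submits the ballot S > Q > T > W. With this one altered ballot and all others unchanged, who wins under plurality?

S

First-place totals with the altered ballot: T 0, W 0, S 20, Q 6.
The switch changes the winner from T to S.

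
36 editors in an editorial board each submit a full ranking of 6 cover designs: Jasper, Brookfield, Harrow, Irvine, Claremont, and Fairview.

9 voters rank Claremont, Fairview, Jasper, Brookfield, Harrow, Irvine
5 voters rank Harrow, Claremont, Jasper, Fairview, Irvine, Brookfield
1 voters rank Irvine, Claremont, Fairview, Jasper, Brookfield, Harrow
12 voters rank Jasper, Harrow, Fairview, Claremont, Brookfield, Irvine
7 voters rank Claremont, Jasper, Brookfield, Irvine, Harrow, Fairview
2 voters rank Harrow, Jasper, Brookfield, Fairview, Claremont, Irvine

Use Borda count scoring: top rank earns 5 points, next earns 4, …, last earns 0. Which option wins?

Jasper

Borda scores:
  Jasper: 9·3 + 5·3 + 2 + 12·5 + 7·4 + 2·4 = 140
  Brookfield: 9·2 + 5·0 + 1 + 12·1 + 7·3 + 2·3 = 58
  Harrow: 9·1 + 5·5 + 0 + 12·4 + 7·1 + 2·5 = 99
  Irvine: 9·0 + 5·1 + 5 + 12·0 + 7·2 + 2·0 = 24
  Claremont: 9·5 + 5·4 + 4 + 12·2 + 7·5 + 2·1 = 130
  Fairview: 9·4 + 5·2 + 3 + 12·3 + 7·0 + 2·2 = 89
Jasper has the highest total.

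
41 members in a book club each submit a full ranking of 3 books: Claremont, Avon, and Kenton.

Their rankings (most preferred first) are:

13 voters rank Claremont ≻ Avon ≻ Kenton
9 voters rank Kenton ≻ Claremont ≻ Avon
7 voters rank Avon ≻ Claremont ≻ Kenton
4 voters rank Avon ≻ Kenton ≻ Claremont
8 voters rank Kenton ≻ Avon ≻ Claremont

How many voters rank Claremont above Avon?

22

Ballots ranking Claremont above Avon: 13+9 = 22.
Ballots ranking Avon above Claremont: 7+4+8 = 19.
So 22 of 41 voters prefer Claremont to Avon.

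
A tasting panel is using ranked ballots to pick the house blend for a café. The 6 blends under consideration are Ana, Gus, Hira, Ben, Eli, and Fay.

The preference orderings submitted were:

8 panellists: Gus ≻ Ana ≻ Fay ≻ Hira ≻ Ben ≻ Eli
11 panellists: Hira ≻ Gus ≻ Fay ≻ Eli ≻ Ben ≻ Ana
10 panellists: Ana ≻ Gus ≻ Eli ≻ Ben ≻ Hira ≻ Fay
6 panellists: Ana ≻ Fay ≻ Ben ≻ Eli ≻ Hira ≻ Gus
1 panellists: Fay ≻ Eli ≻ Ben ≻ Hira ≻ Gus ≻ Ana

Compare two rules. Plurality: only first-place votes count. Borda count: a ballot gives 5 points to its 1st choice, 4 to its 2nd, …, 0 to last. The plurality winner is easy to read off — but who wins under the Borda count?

Plurality first-place counts: Ana 16, Gus 8, Hira 11, Ben 0, Eli 0, Fay 1 → Ana.
Borda totals: Ana 112, Gus 125, Hira 89, Ben 60, Eli 68, Fay 86 → Gus.

Gus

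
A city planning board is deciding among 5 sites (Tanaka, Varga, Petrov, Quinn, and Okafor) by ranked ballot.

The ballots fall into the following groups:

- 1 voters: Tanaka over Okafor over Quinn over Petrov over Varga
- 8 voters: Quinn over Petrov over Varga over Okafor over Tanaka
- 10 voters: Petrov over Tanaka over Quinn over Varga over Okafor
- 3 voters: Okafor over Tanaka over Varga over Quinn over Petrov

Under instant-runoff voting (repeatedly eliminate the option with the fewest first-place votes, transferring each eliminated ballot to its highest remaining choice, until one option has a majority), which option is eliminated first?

Varga

Round 1: Petrov 10, Quinn 8, Okafor 3, Tanaka 1, Varga 0. Varga has the fewest and is eliminated.
Round 2: Petrov 10, Quinn 8, Okafor 3, Tanaka 1. Tanaka has the fewest and is eliminated.
Round 3: Petrov 10, Quinn 8, Okafor 4. Okafor has the fewest and is eliminated.
Round 4: Quinn 12, Petrov 10. Quinn has a majority.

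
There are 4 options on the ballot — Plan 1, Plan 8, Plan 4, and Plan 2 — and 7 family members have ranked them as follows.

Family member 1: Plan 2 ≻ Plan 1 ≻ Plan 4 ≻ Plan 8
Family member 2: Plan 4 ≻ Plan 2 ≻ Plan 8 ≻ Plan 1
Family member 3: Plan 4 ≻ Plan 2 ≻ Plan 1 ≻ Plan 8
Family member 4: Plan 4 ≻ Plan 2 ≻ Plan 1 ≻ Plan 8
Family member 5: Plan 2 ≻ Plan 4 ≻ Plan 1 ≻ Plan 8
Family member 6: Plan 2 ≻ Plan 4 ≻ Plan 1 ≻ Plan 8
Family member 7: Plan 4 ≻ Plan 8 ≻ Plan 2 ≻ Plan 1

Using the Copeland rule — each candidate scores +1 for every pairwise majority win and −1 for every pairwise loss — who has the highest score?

Plan 4

Pairwise results:
  Plan 1 vs Plan 8: Plan 1 wins 5–2.
  Plan 1 vs Plan 4: Plan 4 wins 6–1.
  Plan 1 vs Plan 2: Plan 2 wins 7–0.
  Plan 8 vs Plan 4: Plan 4 wins 7–0.
  Plan 8 vs Plan 2: Plan 2 wins 6–1.
  Plan 4 vs Plan 2: Plan 4 wins 4–3.
Copeland scores (wins − losses):
  Plan 1: 1 − 2 = -1
  Plan 8: 0 − 3 = -3
  Plan 4: 3 − 0 = 3
  Plan 2: 2 − 1 = 1
Plan 4 has the best Copeland score.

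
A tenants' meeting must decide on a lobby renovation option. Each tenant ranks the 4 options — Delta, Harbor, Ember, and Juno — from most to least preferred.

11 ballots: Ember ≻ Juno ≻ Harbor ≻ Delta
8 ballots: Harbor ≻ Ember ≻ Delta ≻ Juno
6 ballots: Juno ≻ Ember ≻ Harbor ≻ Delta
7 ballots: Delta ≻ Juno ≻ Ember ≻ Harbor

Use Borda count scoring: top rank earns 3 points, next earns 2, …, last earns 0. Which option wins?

Ember

Borda scores:
  Delta: 11·0 + 8·1 + 6·0 + 7·3 = 29
  Harbor: 11·1 + 8·3 + 6·1 + 7·0 = 41
  Ember: 11·3 + 8·2 + 6·2 + 7·1 = 68
  Juno: 11·2 + 8·0 + 6·3 + 7·2 = 54
Ember has the highest total.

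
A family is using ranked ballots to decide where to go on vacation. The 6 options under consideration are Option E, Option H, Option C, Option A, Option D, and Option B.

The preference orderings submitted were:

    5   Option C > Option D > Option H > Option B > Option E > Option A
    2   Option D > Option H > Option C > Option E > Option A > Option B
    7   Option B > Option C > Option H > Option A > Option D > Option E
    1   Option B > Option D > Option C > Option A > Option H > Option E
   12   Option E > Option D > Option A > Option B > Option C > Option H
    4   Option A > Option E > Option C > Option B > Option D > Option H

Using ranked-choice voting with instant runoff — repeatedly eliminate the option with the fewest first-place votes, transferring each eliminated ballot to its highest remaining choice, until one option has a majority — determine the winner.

Round 1: Option E 12, Option B 8, Option C 5, Option A 4, Option D 2, Option H 0. Option H has the fewest and is eliminated.
Round 2: Option E 12, Option B 8, Option C 5, Option A 4, Option D 2. Option D has the fewest and is eliminated.
Round 3: Option E 12, Option B 8, Option C 7, Option A 4. Option A has the fewest and is eliminated.
Round 4: Option E 16, Option B 8, Option C 7. Option E has a majority.

Option E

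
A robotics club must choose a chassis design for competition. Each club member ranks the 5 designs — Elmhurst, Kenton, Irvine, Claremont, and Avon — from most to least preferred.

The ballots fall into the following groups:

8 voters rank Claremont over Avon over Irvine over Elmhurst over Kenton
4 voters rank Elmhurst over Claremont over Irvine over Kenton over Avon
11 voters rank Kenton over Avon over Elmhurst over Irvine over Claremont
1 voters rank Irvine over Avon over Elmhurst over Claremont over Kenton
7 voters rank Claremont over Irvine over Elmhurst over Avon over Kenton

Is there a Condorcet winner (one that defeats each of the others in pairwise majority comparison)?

No

Head-to-head results (31 voters total):
Elmhurst vs Kenton: Elmhurst wins 20–11.
Elmhurst vs Irvine: Irvine wins 16–15.
Elmhurst vs Claremont: Elmhurst wins 16–15.
Elmhurst vs Avon: Avon wins 20–11.
Kenton vs Irvine: Irvine wins 20–11.
Kenton vs Claremont: Claremont wins 20–11.
Kenton vs Avon: Avon wins 16–15.
Irvine vs Claremont: Claremont wins 19–12.
Irvine vs Avon: Avon wins 19–12.
Claremont vs Avon: Claremont wins 19–12.
No candidate beats all others: Elmhurst beats Claremont beats Irvine beats Elmhurst, a majority cycle.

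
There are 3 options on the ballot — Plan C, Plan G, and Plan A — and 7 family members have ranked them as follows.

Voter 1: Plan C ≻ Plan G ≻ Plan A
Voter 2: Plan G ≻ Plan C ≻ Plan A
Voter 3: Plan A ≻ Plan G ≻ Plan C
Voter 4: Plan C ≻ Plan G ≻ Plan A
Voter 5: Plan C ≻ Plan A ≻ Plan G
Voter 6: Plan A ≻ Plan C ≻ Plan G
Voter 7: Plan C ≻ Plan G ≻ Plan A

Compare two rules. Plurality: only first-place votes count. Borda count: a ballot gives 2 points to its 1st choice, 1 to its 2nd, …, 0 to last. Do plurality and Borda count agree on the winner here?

Yes

Plurality first-place counts: Plan C 4, Plan G 1, Plan A 2 → Plan C.
Borda totals: Plan C 10, Plan G 6, Plan A 5 → Plan C.
The two rules agree on Plan C.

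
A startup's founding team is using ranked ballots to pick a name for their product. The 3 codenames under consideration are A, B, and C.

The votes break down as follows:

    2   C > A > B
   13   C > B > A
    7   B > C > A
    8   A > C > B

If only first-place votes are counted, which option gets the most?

C

First-place vote totals:
  A: 8
  B: 7
  C: 15
C has the most first-place votes.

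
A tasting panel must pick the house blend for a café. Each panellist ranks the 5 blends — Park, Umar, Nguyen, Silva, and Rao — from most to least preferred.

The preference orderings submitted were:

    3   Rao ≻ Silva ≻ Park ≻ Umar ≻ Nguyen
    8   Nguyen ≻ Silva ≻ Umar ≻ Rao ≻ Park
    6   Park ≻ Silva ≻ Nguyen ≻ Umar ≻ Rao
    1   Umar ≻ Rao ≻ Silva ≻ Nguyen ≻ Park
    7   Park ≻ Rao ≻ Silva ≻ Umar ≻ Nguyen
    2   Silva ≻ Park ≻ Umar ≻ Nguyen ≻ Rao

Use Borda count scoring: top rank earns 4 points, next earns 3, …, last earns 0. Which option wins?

Borda scores:
  Park: 3·2 + 8·0 + 6·4 + 0 + 7·4 + 2·3 = 64
  Umar: 3·1 + 8·2 + 6·1 + 4 + 7·1 + 2·2 = 40
  Nguyen: 3·0 + 8·4 + 6·2 + 1 + 7·0 + 2·1 = 47
  Silva: 3·3 + 8·3 + 6·3 + 2 + 7·2 + 2·4 = 75
  Rao: 3·4 + 8·1 + 6·0 + 3 + 7·3 + 2·0 = 44
Silva has the highest total.

Silva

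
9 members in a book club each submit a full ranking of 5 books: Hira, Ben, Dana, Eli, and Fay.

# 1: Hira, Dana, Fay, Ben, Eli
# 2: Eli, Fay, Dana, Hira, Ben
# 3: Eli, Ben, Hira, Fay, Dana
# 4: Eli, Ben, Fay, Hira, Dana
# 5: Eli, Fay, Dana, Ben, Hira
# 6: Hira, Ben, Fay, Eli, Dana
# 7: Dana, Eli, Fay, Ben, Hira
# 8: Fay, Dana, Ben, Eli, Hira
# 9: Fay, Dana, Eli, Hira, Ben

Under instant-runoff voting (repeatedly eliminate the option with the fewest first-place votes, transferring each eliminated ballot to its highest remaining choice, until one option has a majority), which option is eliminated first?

Round 1: Eli 4, Hira 2, Fay 2, Dana 1, Ben 0. Ben has the fewest and is eliminated.
Round 2: Eli 4, Hira 2, Fay 2, Dana 1. Dana has the fewest and is eliminated.
Round 3: Eli 5, Hira 2, Fay 2. Eli has a majority.

Ben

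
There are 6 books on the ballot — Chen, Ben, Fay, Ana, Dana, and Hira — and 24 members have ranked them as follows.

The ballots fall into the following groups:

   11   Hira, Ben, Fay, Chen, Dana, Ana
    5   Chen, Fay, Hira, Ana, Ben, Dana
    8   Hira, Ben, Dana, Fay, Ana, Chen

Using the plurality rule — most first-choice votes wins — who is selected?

First-place vote totals:
  Chen: 5
  Ben: 0
  Fay: 0
  Ana: 0
  Dana: 0
  Hira: 19
Hira has the most first-place votes.

Hira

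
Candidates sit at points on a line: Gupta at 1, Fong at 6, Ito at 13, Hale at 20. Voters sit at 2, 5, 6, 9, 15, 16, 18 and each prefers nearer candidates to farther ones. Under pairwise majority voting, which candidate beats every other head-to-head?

Fong

With single-peaked preferences on a line, the Condorcet winner is the candidate closest to the median voter.
The median voter (position 9) is closest to Fong at 6.
Check: Fong vs Hale — voters closer to Fong: 4 of 7.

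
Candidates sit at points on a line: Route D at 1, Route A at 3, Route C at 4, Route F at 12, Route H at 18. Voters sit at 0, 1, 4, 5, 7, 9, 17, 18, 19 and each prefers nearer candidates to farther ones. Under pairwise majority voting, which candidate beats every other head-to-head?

With single-peaked preferences on a line, the Condorcet winner is the candidate closest to the median voter.
The median voter (position 7) is closest to Route C at 4.
Check: Route C vs Route H — voters closer to Route C: 6 of 9.

Route C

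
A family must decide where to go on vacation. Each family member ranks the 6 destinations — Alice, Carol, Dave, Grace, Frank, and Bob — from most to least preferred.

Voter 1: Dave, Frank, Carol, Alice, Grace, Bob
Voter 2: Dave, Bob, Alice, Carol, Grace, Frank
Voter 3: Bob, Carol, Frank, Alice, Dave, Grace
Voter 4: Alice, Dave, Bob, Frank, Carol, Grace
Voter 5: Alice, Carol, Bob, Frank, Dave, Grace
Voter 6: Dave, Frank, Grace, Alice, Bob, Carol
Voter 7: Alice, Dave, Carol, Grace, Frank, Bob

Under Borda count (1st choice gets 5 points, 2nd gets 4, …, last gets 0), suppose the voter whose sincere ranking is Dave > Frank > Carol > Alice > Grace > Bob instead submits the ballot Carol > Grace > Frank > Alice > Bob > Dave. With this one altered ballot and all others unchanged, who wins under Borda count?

Alice

Borda totals with the altered ballot: Alice 24, Carol 19, Dave 20, Grace 10, Frank 15, Bob 17.
The switch changes the winner from Dave to Alice.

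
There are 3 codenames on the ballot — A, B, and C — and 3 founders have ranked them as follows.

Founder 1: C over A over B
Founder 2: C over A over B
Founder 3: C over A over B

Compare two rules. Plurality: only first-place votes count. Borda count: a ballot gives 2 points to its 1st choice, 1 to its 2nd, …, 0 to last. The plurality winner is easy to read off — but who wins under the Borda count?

Plurality first-place counts: A 0, B 0, C 3 → C.
Borda totals: A 3, B 0, C 6 → C.

C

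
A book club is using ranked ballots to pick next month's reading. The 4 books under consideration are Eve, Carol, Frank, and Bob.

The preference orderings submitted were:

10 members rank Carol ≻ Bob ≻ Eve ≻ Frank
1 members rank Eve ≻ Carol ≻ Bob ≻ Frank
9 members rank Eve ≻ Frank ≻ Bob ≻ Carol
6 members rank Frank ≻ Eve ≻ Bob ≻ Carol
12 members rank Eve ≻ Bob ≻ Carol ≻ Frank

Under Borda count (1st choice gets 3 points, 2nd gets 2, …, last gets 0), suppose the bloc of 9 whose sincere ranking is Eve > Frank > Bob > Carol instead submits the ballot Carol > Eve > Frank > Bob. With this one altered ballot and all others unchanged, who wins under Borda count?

Eve

Borda totals with the altered ballot: Eve 79, Carol 71, Frank 27, Bob 51.
The winner is unchanged: still Eve.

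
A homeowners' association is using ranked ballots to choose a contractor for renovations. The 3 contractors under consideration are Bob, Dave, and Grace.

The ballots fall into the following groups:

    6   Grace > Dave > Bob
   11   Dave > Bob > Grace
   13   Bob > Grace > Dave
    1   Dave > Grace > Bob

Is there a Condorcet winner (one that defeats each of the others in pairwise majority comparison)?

Head-to-head results (31 voters total):
Bob vs Dave: Dave wins 18–13.
Bob vs Grace: Bob wins 24–7.
Dave vs Grace: Grace wins 19–12.
No candidate beats all others: Bob beats Grace beats Dave beats Bob, a majority cycle.

No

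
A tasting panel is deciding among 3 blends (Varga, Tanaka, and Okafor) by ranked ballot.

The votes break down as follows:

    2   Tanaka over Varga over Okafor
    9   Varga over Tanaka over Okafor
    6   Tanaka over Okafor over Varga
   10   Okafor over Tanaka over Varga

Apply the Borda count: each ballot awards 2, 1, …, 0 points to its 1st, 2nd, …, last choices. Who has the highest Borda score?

Borda scores:
  Varga: 2·1 + 9·2 + 6·0 + 10·0 = 20
  Tanaka: 2·2 + 9·1 + 6·2 + 10·1 = 35
  Okafor: 2·0 + 9·0 + 6·1 + 10·2 = 26
Tanaka has the highest total.

Tanaka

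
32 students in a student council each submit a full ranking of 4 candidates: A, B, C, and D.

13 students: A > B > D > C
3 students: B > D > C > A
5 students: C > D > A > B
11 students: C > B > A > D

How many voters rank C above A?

19

Ballots ranking C above A: 3+5+11 = 19.
Ballots ranking A above C: 13.
So 19 of 32 voters prefer C to A.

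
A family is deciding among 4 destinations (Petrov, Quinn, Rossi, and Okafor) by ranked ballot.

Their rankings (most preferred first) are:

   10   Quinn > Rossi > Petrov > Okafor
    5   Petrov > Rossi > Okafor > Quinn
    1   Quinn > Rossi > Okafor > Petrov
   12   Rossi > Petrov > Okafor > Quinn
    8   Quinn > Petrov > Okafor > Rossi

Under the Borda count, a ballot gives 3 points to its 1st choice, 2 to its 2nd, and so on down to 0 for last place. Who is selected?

Borda scores:
  Petrov: 10·1 + 5·3 + 0 + 12·2 + 8·2 = 65
  Quinn: 10·3 + 5·0 + 3 + 12·0 + 8·3 = 57
  Rossi: 10·2 + 5·2 + 2 + 12·3 + 8·0 = 68
  Okafor: 10·0 + 5·1 + 1 + 12·1 + 8·1 = 26
Rossi has the highest total.

Rossi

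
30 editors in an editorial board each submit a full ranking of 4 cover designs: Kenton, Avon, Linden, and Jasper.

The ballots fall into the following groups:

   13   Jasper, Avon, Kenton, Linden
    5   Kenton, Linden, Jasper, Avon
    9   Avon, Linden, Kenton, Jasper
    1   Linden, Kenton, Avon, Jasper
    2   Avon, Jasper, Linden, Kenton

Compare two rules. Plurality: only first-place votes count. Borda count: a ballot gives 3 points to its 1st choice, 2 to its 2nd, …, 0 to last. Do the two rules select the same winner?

No

Plurality first-place counts: Kenton 5, Avon 11, Linden 1, Jasper 13 → Jasper.
Borda totals: Kenton 39, Avon 60, Linden 33, Jasper 48 → Avon.
The two rules disagree: plurality picks Jasper, Borda picks Avon.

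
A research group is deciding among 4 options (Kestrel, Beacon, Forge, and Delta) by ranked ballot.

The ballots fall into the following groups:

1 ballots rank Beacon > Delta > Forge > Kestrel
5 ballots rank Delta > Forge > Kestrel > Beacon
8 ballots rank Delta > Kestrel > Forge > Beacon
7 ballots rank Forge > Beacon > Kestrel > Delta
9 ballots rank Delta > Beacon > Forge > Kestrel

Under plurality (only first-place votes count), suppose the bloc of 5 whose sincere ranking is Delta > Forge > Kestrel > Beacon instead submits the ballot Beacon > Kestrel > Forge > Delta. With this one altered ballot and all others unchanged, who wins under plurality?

First-place totals with the altered ballot: Kestrel 0, Beacon 6, Forge 7, Delta 17.
The winner is unchanged: still Delta.

Delta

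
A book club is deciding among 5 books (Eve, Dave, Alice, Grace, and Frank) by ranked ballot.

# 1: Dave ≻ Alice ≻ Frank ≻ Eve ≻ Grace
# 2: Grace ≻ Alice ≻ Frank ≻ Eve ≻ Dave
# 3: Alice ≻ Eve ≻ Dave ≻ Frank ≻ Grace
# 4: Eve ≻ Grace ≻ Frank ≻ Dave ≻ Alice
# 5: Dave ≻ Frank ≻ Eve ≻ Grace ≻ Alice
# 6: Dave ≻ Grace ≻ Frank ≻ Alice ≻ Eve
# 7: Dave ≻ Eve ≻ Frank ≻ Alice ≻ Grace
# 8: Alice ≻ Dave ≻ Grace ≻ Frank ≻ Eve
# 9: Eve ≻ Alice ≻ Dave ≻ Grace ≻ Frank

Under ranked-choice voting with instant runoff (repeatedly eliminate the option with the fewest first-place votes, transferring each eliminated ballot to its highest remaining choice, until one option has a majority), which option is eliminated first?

Frank

Round 1: Dave 4, Eve 2, Alice 2, Grace 1, Frank 0. Frank has the fewest and is eliminated.
Round 2: Dave 4, Eve 2, Alice 2, Grace 1. Grace has the fewest and is eliminated.
Round 3: Dave 4, Alice 3, Eve 2. Eve has the fewest and is eliminated.
Round 4: Dave 5, Alice 4. Dave has a majority.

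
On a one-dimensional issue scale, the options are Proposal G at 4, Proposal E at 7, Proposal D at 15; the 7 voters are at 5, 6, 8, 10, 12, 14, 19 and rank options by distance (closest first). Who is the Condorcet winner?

Proposal E

With single-peaked preferences on a line, the Condorcet winner is the candidate closest to the median voter.
The median voter (position 10) is closest to Proposal E at 7.
Check: Proposal E vs Proposal G — voters closer to Proposal E: 6 of 7.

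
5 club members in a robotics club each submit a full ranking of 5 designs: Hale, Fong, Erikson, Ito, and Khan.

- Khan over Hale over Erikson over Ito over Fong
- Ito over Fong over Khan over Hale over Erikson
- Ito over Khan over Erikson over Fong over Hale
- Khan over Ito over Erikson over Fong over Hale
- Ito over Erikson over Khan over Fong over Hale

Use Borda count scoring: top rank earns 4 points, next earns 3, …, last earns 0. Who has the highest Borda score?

Borda scores:
  Hale: 3 + 1 + 0 + 0 + 0 = 4
  Fong: 0 + 3 + 1 + 1 + 1 = 6
  Erikson: 2 + 0 + 2 + 2 + 3 = 9
  Ito: 1 + 4 + 4 + 3 + 4 = 16
  Khan: 4 + 2 + 3 + 4 + 2 = 15
Ito has the highest total.

Ito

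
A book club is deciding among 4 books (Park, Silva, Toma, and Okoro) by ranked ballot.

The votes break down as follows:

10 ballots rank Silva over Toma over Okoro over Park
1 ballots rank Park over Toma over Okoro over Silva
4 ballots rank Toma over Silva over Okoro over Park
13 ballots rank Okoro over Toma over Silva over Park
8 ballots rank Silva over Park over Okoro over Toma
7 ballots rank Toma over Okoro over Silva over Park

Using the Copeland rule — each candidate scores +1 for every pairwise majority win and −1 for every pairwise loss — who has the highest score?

Pairwise results:
  Park vs Silva: Silva wins 42–1.
  Park vs Toma: Toma wins 34–9.
  Park vs Okoro: Okoro wins 34–9.
  Silva vs Toma: Toma wins 25–18.
  Silva vs Okoro: Silva wins 22–21.
  Toma vs Okoro: Toma wins 22–21.
Copeland scores (wins − losses):
  Park: 0 − 3 = -3
  Silva: 2 − 1 = 1
  Toma: 3 − 0 = 3
  Okoro: 1 − 2 = -1
Toma has the best Copeland score.

Toma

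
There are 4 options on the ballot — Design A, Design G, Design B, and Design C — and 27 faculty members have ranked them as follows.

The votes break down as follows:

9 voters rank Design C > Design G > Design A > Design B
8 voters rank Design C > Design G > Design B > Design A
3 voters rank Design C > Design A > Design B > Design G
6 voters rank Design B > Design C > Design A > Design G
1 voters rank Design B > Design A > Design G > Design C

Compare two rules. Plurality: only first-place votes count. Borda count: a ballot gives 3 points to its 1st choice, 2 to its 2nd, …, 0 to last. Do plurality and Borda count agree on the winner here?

Yes

Plurality first-place counts: Design A 0, Design G 0, Design B 7, Design C 20 → Design C.
Borda totals: Design A 23, Design G 35, Design B 32, Design C 72 → Design C.
The two rules agree on Design C.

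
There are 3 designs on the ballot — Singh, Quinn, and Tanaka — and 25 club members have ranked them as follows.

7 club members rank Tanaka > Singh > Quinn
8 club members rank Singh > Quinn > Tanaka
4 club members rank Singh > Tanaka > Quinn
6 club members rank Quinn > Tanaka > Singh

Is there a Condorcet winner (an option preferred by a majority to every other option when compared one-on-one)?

Head-to-head results (25 voters total):
Singh vs Quinn: Singh wins 19–6.
Singh vs Tanaka: Tanaka wins 13–12.
Quinn vs Tanaka: Quinn wins 14–11.
No candidate beats all others: Singh beats Quinn beats Tanaka beats Singh, a majority cycle.

No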